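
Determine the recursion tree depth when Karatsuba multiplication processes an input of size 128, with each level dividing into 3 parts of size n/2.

For divide and conquer with division factor 2:

Problem sizes at each level:
Level 0: 128
Level 1: 64
Level 2: 32
Level 3: 16
Level 4: 8
Level 5: 4
Level 6: 2
Level 7: 1

The root is level 0 and the size-1 base case is level 7 (the tree spans levels 0 through 7, i.e. 8 levels counting the root), so the depth is the number of divisions: log_2(128) = 7

The recursion tree depth is log_2(128) = 7. At each level, the problem size is divided by 2, so it takes 7 divisions to reduce to a base case of size 1. The algorithm makes 3 recursive calls at each level.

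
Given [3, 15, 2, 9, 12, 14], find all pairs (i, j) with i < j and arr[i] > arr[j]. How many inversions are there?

Finding inversions in [3, 15, 2, 9, 12, 14]:

(0, 2): arr[0]=3 > arr[2]=2
(1, 2): arr[1]=15 > arr[2]=2
(1, 3): arr[1]=15 > arr[3]=9
(1, 4): arr[1]=15 > arr[4]=12
(1, 5): arr[1]=15 > arr[5]=14

Total inversions: 5

The array has 5 inversion(s): (0,2), (1,2), (1,3), (1,4), (1,5). Each pair (i,j) satisfies i < j and arr[i] > arr[j].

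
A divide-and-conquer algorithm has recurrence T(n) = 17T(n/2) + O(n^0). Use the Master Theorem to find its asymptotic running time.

Master Theorem for T(n) = 17T(n/2) + O(n^0):

a = 17, b = 2, c = 0
log_b(a) = log_2(17) = 4.0875

Case 1: c = 0 < log_2(17) = 4.0875
T(n) = O(n^(log_2 17))

For T(n) = 17T(n/2) + O(n^0): log_2(17) = 4.0875. This is Case 1 of the Master Theorem (c < log_b(a), work dominated by leaves), giving O(n^(log_2 17)).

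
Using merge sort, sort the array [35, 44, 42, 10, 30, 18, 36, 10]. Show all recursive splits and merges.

Merge sort trace:

Split: [35, 44, 42, 10, 30, 18, 36, 10] -> [35, 44, 42, 10] and [30, 18, 36, 10]
  Split: [35, 44, 42, 10] -> [35, 44] and [42, 10]
    Split: [35, 44] -> [35] and [44]
    Merge: [35] + [44] -> [35, 44]
    Split: [42, 10] -> [42] and [10]
    Merge: [42] + [10] -> [10, 42]
  Merge: [35, 44] + [10, 42] -> [10, 35, 42, 44]
  Split: [30, 18, 36, 10] -> [30, 18] and [36, 10]
    Split: [30, 18] -> [30] and [18]
    Merge: [30] + [18] -> [18, 30]
    Split: [36, 10] -> [36] and [10]
    Merge: [36] + [10] -> [10, 36]
  Merge: [18, 30] + [10, 36] -> [10, 18, 30, 36]
Merge: [10, 35, 42, 44] + [10, 18, 30, 36] -> [10, 10, 18, 30, 35, 36, 42, 44]

Final sorted array: [10, 10, 18, 30, 35, 36, 42, 44]

The merge sort proceeds by recursively splitting the array and merging sorted halves.
After all merges, the sorted array is [10, 10, 18, 30, 35, 36, 42, 44].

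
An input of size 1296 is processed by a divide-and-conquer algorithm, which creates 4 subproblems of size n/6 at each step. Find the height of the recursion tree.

For divide and conquer with division factor 6:

Problem sizes at each level:
Level 0: 1296
Level 1: 216
Level 2: 36
Level 3: 6
Level 4: 1

The root is level 0 and the size-1 base case is level 4 (the tree spans levels 0 through 4, i.e. 5 levels counting the root), so the depth is the number of divisions: log_6(1296) = 4

The recursion tree depth is log_6(1296) = 4. At each level, the problem size is divided by 6, so it takes 4 divisions to reduce to a base case of size 1. The algorithm makes 4 recursive calls at each level.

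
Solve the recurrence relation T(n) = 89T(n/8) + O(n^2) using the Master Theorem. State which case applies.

Master Theorem for T(n) = 89T(n/8) + O(n^2):

a = 89, b = 8, c = 2
log_b(a) = log_8(89) = 2.1586

Case 1: c = 2 < log_8(89) = 2.1586
T(n) = O(n^(log_8 89))

For T(n) = 89T(n/8) + O(n^2): log_8(89) = 2.1586. This is Case 1 of the Master Theorem (c < log_b(a), work dominated by leaves), giving O(n^(log_8 89)).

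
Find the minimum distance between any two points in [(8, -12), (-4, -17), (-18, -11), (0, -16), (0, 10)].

Computing all pairwise distances among 5 points:

d((8, -12), (-4, -17)) = 13.0
d((8, -12), (-18, -11)) = 26.0192
d((8, -12), (0, -16)) = 8.9443
d((8, -12), (0, 10)) = 23.4094
d((-4, -17), (-18, -11)) = 15.2315
d((-4, -17), (0, -16)) = 4.1231 <-- minimum
d((-4, -17), (0, 10)) = 27.2947
d((-18, -11), (0, -16)) = 18.6815
d((-18, -11), (0, 10)) = 27.6586
d((0, -16), (0, 10)) = 26.0

Closest pair: (-4, -17) and (0, -16) with distance 4.1231

The closest pair is (-4, -17) and (0, -16) with Euclidean distance 4.1231. For 5 points, brute-force pairwise comparison is shown above. For large n, the divide-and-conquer algorithm (sort by x, recurse on halves, check the dividing strip) achieves O(n log n).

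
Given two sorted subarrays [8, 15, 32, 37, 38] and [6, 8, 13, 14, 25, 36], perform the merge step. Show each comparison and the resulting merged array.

Merging process:

Compare 8 vs 6: take 6 from right. Merged: [6]
Compare 8 vs 8: take 8 from left. Merged: [6, 8]
Compare 15 vs 8: take 8 from right. Merged: [6, 8, 8]
Compare 15 vs 13: take 13 from right. Merged: [6, 8, 8, 13]
Compare 15 vs 14: take 14 from right. Merged: [6, 8, 8, 13, 14]
Compare 15 vs 25: take 15 from left. Merged: [6, 8, 8, 13, 14, 15]
Compare 32 vs 25: take 25 from right. Merged: [6, 8, 8, 13, 14, 15, 25]
Compare 32 vs 36: take 32 from left. Merged: [6, 8, 8, 13, 14, 15, 25, 32]
Compare 37 vs 36: take 36 from right. Merged: [6, 8, 8, 13, 14, 15, 25, 32, 36]
Append remaining from left: [37, 38]. Merged: [6, 8, 8, 13, 14, 15, 25, 32, 36, 37, 38]

Final merged array: [6, 8, 8, 13, 14, 15, 25, 32, 36, 37, 38]
Total comparisons: 9

The merged array is [6, 8, 8, 13, 14, 15, 25, 32, 36, 37, 38], requiring 9 comparisons. The merge step runs in O(n) time where n is the total number of elements.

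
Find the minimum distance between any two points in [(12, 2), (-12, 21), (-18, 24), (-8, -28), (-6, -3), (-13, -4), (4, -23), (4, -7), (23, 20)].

Computing all pairwise distances among 9 points:

d((12, 2), (-12, 21)) = 30.6105
d((12, 2), (-18, 24)) = 37.2022
d((12, 2), (-8, -28)) = 36.0555
d((12, 2), (-6, -3)) = 18.6815
d((12, 2), (-13, -4)) = 25.7099
d((12, 2), (4, -23)) = 26.2488
d((12, 2), (4, -7)) = 12.0416
d((12, 2), (23, 20)) = 21.095
d((-12, 21), (-18, 24)) = 6.7082 <-- minimum
d((-12, 21), (-8, -28)) = 49.163
d((-12, 21), (-6, -3)) = 24.7386
d((-12, 21), (-13, -4)) = 25.02
d((-12, 21), (4, -23)) = 46.8188
d((-12, 21), (4, -7)) = 32.249
d((-12, 21), (23, 20)) = 35.0143
d((-18, 24), (-8, -28)) = 52.9528
d((-18, 24), (-6, -3)) = 29.5466
d((-18, 24), (-13, -4)) = 28.4429
d((-18, 24), (4, -23)) = 51.8941
d((-18, 24), (4, -7)) = 38.0132
d((-18, 24), (23, 20)) = 41.1947
d((-8, -28), (-6, -3)) = 25.0799
d((-8, -28), (-13, -4)) = 24.5153
d((-8, -28), (4, -23)) = 13.0
d((-8, -28), (4, -7)) = 24.1868
d((-8, -28), (23, 20)) = 57.1402
d((-6, -3), (-13, -4)) = 7.0711
d((-6, -3), (4, -23)) = 22.3607
d((-6, -3), (4, -7)) = 10.7703
d((-6, -3), (23, 20)) = 37.0135
d((-13, -4), (4, -23)) = 25.4951
d((-13, -4), (4, -7)) = 17.2627
d((-13, -4), (23, 20)) = 43.2666
d((4, -23), (4, -7)) = 16.0
d((4, -23), (23, 20)) = 47.0106
d((4, -7), (23, 20)) = 33.0151

Closest pair: (-12, 21) and (-18, 24) with distance 6.7082

The closest pair is (-12, 21) and (-18, 24) with Euclidean distance 6.7082. For 9 points, brute-force pairwise comparison is shown above. For large n, the divide-and-conquer algorithm (sort by x, recurse on halves, check the dividing strip) achieves O(n log n).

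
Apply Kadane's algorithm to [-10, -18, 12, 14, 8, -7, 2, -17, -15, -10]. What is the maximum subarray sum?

Using Kadane's algorithm on [-10, -18, 12, 14, 8, -7, 2, -17, -15, -10]:

Scanning through the array:
Position 1 (value -18): max_ending_here = -18, max_so_far = -10
Position 2 (value 12): max_ending_here = 12, max_so_far = 12
Position 3 (value 14): max_ending_here = 26, max_so_far = 26
Position 4 (value 8): max_ending_here = 34, max_so_far = 34
Position 5 (value -7): max_ending_here = 27, max_so_far = 34
Position 6 (value 2): max_ending_here = 29, max_so_far = 34
Position 7 (value -17): max_ending_here = 12, max_so_far = 34
Position 8 (value -15): max_ending_here = -3, max_so_far = 34
Position 9 (value -10): max_ending_here = -10, max_so_far = 34

Maximum subarray: [12, 14, 8]
Maximum sum: 34

The maximum subarray is [12, 14, 8] with sum 34. This subarray runs from index 2 to index 4.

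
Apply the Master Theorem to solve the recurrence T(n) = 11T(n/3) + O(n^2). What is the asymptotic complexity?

Master Theorem for T(n) = 11T(n/3) + O(n^2):

a = 11, b = 3, c = 2
log_b(a) = log_3(11) = 2.1827

Case 1: c = 2 < log_3(11) = 2.1827
T(n) = O(n^(log_3 11))

For T(n) = 11T(n/3) + O(n^2): log_3(11) = 2.1827. This is Case 1 of the Master Theorem (c < log_b(a), work dominated by leaves), giving O(n^(log_3 11)).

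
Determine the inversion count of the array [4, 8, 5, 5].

Finding inversions in [4, 8, 5, 5]:

(1, 2): arr[1]=8 > arr[2]=5
(1, 3): arr[1]=8 > arr[3]=5

Total inversions: 2

The array has 2 inversion(s): (1,2), (1,3). Each pair (i,j) satisfies i < j and arr[i] > arr[j].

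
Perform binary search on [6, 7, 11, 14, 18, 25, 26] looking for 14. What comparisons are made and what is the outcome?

Binary search for 14 in [6, 7, 11, 14, 18, 25, 26]:

lo=0, hi=6, mid=3, arr[mid]=14 -> Found target at index 3!

Binary search finds 14 at index 3 after 1 comparisons. The search repeatedly halves the search space by comparing with the middle element.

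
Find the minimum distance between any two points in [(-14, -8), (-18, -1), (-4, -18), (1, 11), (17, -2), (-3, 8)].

Computing all pairwise distances among 6 points:

d((-14, -8), (-18, -1)) = 8.0623
d((-14, -8), (-4, -18)) = 14.1421
d((-14, -8), (1, 11)) = 24.2074
d((-14, -8), (17, -2)) = 31.5753
d((-14, -8), (-3, 8)) = 19.4165
d((-18, -1), (-4, -18)) = 22.0227
d((-18, -1), (1, 11)) = 22.4722
d((-18, -1), (17, -2)) = 35.0143
d((-18, -1), (-3, 8)) = 17.4929
d((-4, -18), (1, 11)) = 29.4279
d((-4, -18), (17, -2)) = 26.4008
d((-4, -18), (-3, 8)) = 26.0192
d((1, 11), (17, -2)) = 20.6155
d((1, 11), (-3, 8)) = 5.0 <-- minimum
d((17, -2), (-3, 8)) = 22.3607

Closest pair: (1, 11) and (-3, 8) with distance 5.0

The closest pair is (1, 11) and (-3, 8) with Euclidean distance 5.0. For 6 points, brute-force pairwise comparison is shown above. For large n, the divide-and-conquer algorithm (sort by x, recurse on halves, check the dividing strip) achieves O(n log n).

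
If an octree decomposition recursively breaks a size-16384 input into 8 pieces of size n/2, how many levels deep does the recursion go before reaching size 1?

For divide and conquer with division factor 2:

Problem sizes at each level:
Level 0: 16384
Level 1: 8192
Level 2: 4096
Level 3: 2048
Level 4: 1024
Level 5: 512
Level 6: 256
Level 7: 128
Level 8: 64
Level 9: 32
Level 10: 16
Level 11: 8
Level 12: 4
Level 13: 2
Level 14: 1

The root is level 0 and the size-1 base case is level 14 (the tree spans levels 0 through 14, i.e. 15 levels counting the root), so the depth is the number of divisions: log_2(16384) = 14

The recursion tree depth is log_2(16384) = 14. At each level, the problem size is divided by 2, so it takes 14 divisions to reduce to a base case of size 1. The algorithm makes 8 recursive calls at each level.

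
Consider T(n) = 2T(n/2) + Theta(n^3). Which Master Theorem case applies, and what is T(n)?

Master Theorem for T(n) = 2T(n/2) + O(n^3):

a = 2, b = 2, c = 3
log_b(a) = log_2(2) = 1.0000

Case 3: c = 3 > log_2(2) = 1.0000
T(n) = O(n^3) = O(n^3)

For T(n) = 2T(n/2) + O(n^3): log_2(2) = 1.0000. This is Case 3 of the Master Theorem (c > log_b(a), work dominated by root), giving O(n^3).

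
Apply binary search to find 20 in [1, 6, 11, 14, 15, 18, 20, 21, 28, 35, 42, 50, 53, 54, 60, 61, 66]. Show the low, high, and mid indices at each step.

Binary search for 20 in [1, 6, 11, 14, 15, 18, 20, 21, 28, 35, 42, 50, 53, 54, 60, 61, 66]:

lo=0, hi=16, mid=8, arr[mid]=28 -> 28 > 20, search left half
lo=0, hi=7, mid=3, arr[mid]=14 -> 14 < 20, search right half
lo=4, hi=7, mid=5, arr[mid]=18 -> 18 < 20, search right half
lo=6, hi=7, mid=6, arr[mid]=20 -> Found target at index 6!

Binary search finds 20 at index 6 after 4 comparisons. The search repeatedly halves the search space by comparing with the middle element.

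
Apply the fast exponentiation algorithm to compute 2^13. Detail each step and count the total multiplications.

Computing 2^13 by squaring (build up from 2^1; each line after the first costs one multiplication):

2^1 = 2
2^2 = (2^1)^2 = 2^2 = 4
2^3 = 2 * 2^2 = 2 * 4 = 8
2^6 = (2^3)^2 = 8^2 = 64
2^12 = (2^6)^2 = 64^2 = 4096
2^13 = 2 * 2^12 = 2 * 4096 = 8192

Result: 8192
Multiplications needed: 5 (5 lines after 2^1)

2^13 = 8192. Using exponentiation by squaring, this requires 5 multiplications. The key idea: if the exponent is even, square the half-power; if odd, multiply by the base once.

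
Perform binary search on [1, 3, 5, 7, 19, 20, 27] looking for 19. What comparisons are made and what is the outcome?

Binary search for 19 in [1, 3, 5, 7, 19, 20, 27]:

lo=0, hi=6, mid=3, arr[mid]=7 -> 7 < 19, search right half
lo=4, hi=6, mid=5, arr[mid]=20 -> 20 > 19, search left half
lo=4, hi=4, mid=4, arr[mid]=19 -> Found target at index 4!

Binary search finds 19 at index 4 after 3 comparisons. The search repeatedly halves the search space by comparing with the middle element.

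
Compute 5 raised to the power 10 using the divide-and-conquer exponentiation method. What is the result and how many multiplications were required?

Computing 5^10 by squaring (build up from 5^1; each line after the first costs one multiplication):

5^1 = 5
5^2 = (5^1)^2 = 5^2 = 25
5^4 = (5^2)^2 = 25^2 = 625
5^5 = 5 * 5^4 = 5 * 625 = 3125
5^10 = (5^5)^2 = 3125^2 = 9765625

Result: 9765625
Multiplications needed: 4 (4 lines after 5^1)

5^10 = 9765625. Using exponentiation by squaring, this requires 4 multiplications. The key idea: if the exponent is even, square the half-power; if odd, multiply by the base once.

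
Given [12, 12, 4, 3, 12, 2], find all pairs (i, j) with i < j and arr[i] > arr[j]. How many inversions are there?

Finding inversions in [12, 12, 4, 3, 12, 2]:

(0, 2): arr[0]=12 > arr[2]=4
(0, 3): arr[0]=12 > arr[3]=3
(0, 5): arr[0]=12 > arr[5]=2
(1, 2): arr[1]=12 > arr[2]=4
(1, 3): arr[1]=12 > arr[3]=3
(1, 5): arr[1]=12 > arr[5]=2
(2, 3): arr[2]=4 > arr[3]=3
(2, 5): arr[2]=4 > arr[5]=2
(3, 5): arr[3]=3 > arr[5]=2
(4, 5): arr[4]=12 > arr[5]=2

Total inversions: 10

The array has 10 inversion(s): (0,2), (0,3), (0,5), (1,2), (1,3), (1,5), (2,3), (2,5), (3,5), (4,5). Each pair (i,j) satisfies i < j and arr[i] > arr[j].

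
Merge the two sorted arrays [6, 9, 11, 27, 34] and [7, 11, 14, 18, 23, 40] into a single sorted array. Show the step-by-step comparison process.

Merging process:

Compare 6 vs 7: take 6 from left. Merged: [6]
Compare 9 vs 7: take 7 from right. Merged: [6, 7]
Compare 9 vs 11: take 9 from left. Merged: [6, 7, 9]
Compare 11 vs 11: take 11 from left. Merged: [6, 7, 9, 11]
Compare 27 vs 11: take 11 from right. Merged: [6, 7, 9, 11, 11]
Compare 27 vs 14: take 14 from right. Merged: [6, 7, 9, 11, 11, 14]
Compare 27 vs 18: take 18 from right. Merged: [6, 7, 9, 11, 11, 14, 18]
Compare 27 vs 23: take 23 from right. Merged: [6, 7, 9, 11, 11, 14, 18, 23]
Compare 27 vs 40: take 27 from left. Merged: [6, 7, 9, 11, 11, 14, 18, 23, 27]
Compare 34 vs 40: take 34 from left. Merged: [6, 7, 9, 11, 11, 14, 18, 23, 27, 34]
Append remaining from right: [40]. Merged: [6, 7, 9, 11, 11, 14, 18, 23, 27, 34, 40]

Final merged array: [6, 7, 9, 11, 11, 14, 18, 23, 27, 34, 40]
Total comparisons: 10

The merged array is [6, 7, 9, 11, 11, 14, 18, 23, 27, 34, 40], requiring 10 comparisons. The merge step runs in O(n) time where n is the total number of elements.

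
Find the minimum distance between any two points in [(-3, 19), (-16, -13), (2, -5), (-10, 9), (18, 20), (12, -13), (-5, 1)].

Computing all pairwise distances among 7 points:

d((-3, 19), (-16, -13)) = 34.5398
d((-3, 19), (2, -5)) = 24.5153
d((-3, 19), (-10, 9)) = 12.2066
d((-3, 19), (18, 20)) = 21.0238
d((-3, 19), (12, -13)) = 35.3412
d((-3, 19), (-5, 1)) = 18.1108
d((-16, -13), (2, -5)) = 19.6977
d((-16, -13), (-10, 9)) = 22.8035
d((-16, -13), (18, 20)) = 47.3814
d((-16, -13), (12, -13)) = 28.0
d((-16, -13), (-5, 1)) = 17.8045
d((2, -5), (-10, 9)) = 18.4391
d((2, -5), (18, 20)) = 29.6816
d((2, -5), (12, -13)) = 12.8062
d((2, -5), (-5, 1)) = 9.2195 <-- minimum
d((-10, 9), (18, 20)) = 30.0832
d((-10, 9), (12, -13)) = 31.1127
d((-10, 9), (-5, 1)) = 9.434
d((18, 20), (12, -13)) = 33.541
d((18, 20), (-5, 1)) = 29.8329
d((12, -13), (-5, 1)) = 22.0227

Closest pair: (2, -5) and (-5, 1) with distance 9.2195

The closest pair is (2, -5) and (-5, 1) with Euclidean distance 9.2195. For 7 points, brute-force pairwise comparison is shown above. For large n, the divide-and-conquer algorithm (sort by x, recurse on halves, check the dividing strip) achieves O(n log n).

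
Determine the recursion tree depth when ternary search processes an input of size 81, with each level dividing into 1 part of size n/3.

For divide and conquer with division factor 3:

Problem sizes at each level:
Level 0: 81
Level 1: 27
Level 2: 9
Level 3: 3
Level 4: 1

The root is level 0 and the size-1 base case is level 4 (the tree spans levels 0 through 4, i.e. 5 levels counting the root), so the depth is the number of divisions: log_3(81) = 4

The recursion tree depth is log_3(81) = 4. At each level, the problem size is divided by 3, so it takes 4 divisions to reduce to a base case of size 1. The algorithm makes 1 recursive call at each level.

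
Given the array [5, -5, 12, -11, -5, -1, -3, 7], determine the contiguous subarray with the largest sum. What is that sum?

Using Kadane's algorithm on [5, -5, 12, -11, -5, -1, -3, 7]:

Scanning through the array:
Position 1 (value -5): max_ending_here = 0, max_so_far = 5
Position 2 (value 12): max_ending_here = 12, max_so_far = 12
Position 3 (value -11): max_ending_here = 1, max_so_far = 12
Position 4 (value -5): max_ending_here = -4, max_so_far = 12
Position 5 (value -1): max_ending_here = -1, max_so_far = 12
Position 6 (value -3): max_ending_here = -3, max_so_far = 12
Position 7 (value 7): max_ending_here = 7, max_so_far = 12

Maximum subarray: [5, -5, 12]
Maximum sum: 12

The maximum subarray is [5, -5, 12] with sum 12. This subarray runs from index 0 to index 2.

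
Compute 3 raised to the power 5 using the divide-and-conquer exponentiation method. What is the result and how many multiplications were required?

Computing 3^5 by squaring (build up from 3^1; each line after the first costs one multiplication):

3^1 = 3
3^2 = (3^1)^2 = 3^2 = 9
3^4 = (3^2)^2 = 9^2 = 81
3^5 = 3 * 3^4 = 3 * 81 = 243

Result: 243
Multiplications needed: 3 (3 lines after 3^1)

3^5 = 243. Using exponentiation by squaring, this requires 3 multiplications. The key idea: if the exponent is even, square the half-power; if odd, multiply by the base once.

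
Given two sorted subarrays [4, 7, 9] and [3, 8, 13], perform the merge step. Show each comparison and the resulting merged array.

Merging process:

Compare 4 vs 3: take 3 from right. Merged: [3]
Compare 4 vs 8: take 4 from left. Merged: [3, 4]
Compare 7 vs 8: take 7 from left. Merged: [3, 4, 7]
Compare 9 vs 8: take 8 from right. Merged: [3, 4, 7, 8]
Compare 9 vs 13: take 9 from left. Merged: [3, 4, 7, 8, 9]
Append remaining from right: [13]. Merged: [3, 4, 7, 8, 9, 13]

Final merged array: [3, 4, 7, 8, 9, 13]
Total comparisons: 5

The merged array is [3, 4, 7, 8, 9, 13], requiring 5 comparisons. The merge step runs in O(n) time where n is the total number of elements.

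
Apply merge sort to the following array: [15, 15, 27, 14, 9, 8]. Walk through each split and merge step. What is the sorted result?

Merge sort trace:

Split: [15, 15, 27, 14, 9, 8] -> [15, 15, 27] and [14, 9, 8]
  Split: [15, 15, 27] -> [15] and [15, 27]
    Split: [15, 27] -> [15] and [27]
    Merge: [15] + [27] -> [15, 27]
  Merge: [15] + [15, 27] -> [15, 15, 27]
  Split: [14, 9, 8] -> [14] and [9, 8]
    Split: [9, 8] -> [9] and [8]
    Merge: [9] + [8] -> [8, 9]
  Merge: [14] + [8, 9] -> [8, 9, 14]
Merge: [15, 15, 27] + [8, 9, 14] -> [8, 9, 14, 15, 15, 27]

Final sorted array: [8, 9, 14, 15, 15, 27]

The merge sort proceeds by recursively splitting the array and merging sorted halves.
After all merges, the sorted array is [8, 9, 14, 15, 15, 27].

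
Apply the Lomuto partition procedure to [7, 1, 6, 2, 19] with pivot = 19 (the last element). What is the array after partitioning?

Lomuto partition with pivot = 19:

Initial array: [7, 1, 6, 2, 19]

arr[0]=7 <= 19: swap with position 0, array becomes [7, 1, 6, 2, 19]
arr[1]=1 <= 19: swap with position 1, array becomes [7, 1, 6, 2, 19]
arr[2]=6 <= 19: swap with position 2, array becomes [7, 1, 6, 2, 19]
arr[3]=2 <= 19: swap with position 3, array becomes [7, 1, 6, 2, 19]

Place pivot at position 4: [7, 1, 6, 2, 19]
Pivot position: 4

After partitioning with pivot 19, the array becomes [7, 1, 6, 2, 19]. The pivot is placed at index 4. All elements to the left of the pivot are <= 19, and all elements to the right are > 19.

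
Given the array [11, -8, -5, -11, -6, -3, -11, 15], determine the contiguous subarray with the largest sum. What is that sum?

Using Kadane's algorithm on [11, -8, -5, -11, -6, -3, -11, 15]:

Scanning through the array:
Position 1 (value -8): max_ending_here = 3, max_so_far = 11
Position 2 (value -5): max_ending_here = -2, max_so_far = 11
Position 3 (value -11): max_ending_here = -11, max_so_far = 11
Position 4 (value -6): max_ending_here = -6, max_so_far = 11
Position 5 (value -3): max_ending_here = -3, max_so_far = 11
Position 6 (value -11): max_ending_here = -11, max_so_far = 11
Position 7 (value 15): max_ending_here = 15, max_so_far = 15

Maximum subarray: [15]
Maximum sum: 15

The maximum subarray is [15] with sum 15. This subarray runs from index 7 to index 7.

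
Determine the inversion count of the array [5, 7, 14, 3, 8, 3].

Finding inversions in [5, 7, 14, 3, 8, 3]:

(0, 3): arr[0]=5 > arr[3]=3
(0, 5): arr[0]=5 > arr[5]=3
(1, 3): arr[1]=7 > arr[3]=3
(1, 5): arr[1]=7 > arr[5]=3
(2, 3): arr[2]=14 > arr[3]=3
(2, 4): arr[2]=14 > arr[4]=8
(2, 5): arr[2]=14 > arr[5]=3
(4, 5): arr[4]=8 > arr[5]=3

Total inversions: 8

The array has 8 inversion(s): (0,3), (0,5), (1,3), (1,5), (2,3), (2,4), (2,5), (4,5). Each pair (i,j) satisfies i < j and arr[i] > arr[j].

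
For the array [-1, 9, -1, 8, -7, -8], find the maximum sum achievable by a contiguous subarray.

Using Kadane's algorithm on [-1, 9, -1, 8, -7, -8]:

Scanning through the array:
Position 1 (value 9): max_ending_here = 9, max_so_far = 9
Position 2 (value -1): max_ending_here = 8, max_so_far = 9
Position 3 (value 8): max_ending_here = 16, max_so_far = 16
Position 4 (value -7): max_ending_here = 9, max_so_far = 16
Position 5 (value -8): max_ending_here = 1, max_so_far = 16

Maximum subarray: [9, -1, 8]
Maximum sum: 16

The maximum subarray is [9, -1, 8] with sum 16. This subarray runs from index 1 to index 3.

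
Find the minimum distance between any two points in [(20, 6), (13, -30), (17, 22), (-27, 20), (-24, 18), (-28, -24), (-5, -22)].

Computing all pairwise distances among 7 points:

d((20, 6), (13, -30)) = 36.6742
d((20, 6), (17, 22)) = 16.2788
d((20, 6), (-27, 20)) = 49.0408
d((20, 6), (-24, 18)) = 45.607
d((20, 6), (-28, -24)) = 56.6039
d((20, 6), (-5, -22)) = 37.5366
d((13, -30), (17, 22)) = 52.1536
d((13, -30), (-27, 20)) = 64.0312
d((13, -30), (-24, 18)) = 60.6053
d((13, -30), (-28, -24)) = 41.4367
d((13, -30), (-5, -22)) = 19.6977
d((17, 22), (-27, 20)) = 44.0454
d((17, 22), (-24, 18)) = 41.1947
d((17, 22), (-28, -24)) = 64.3506
d((17, 22), (-5, -22)) = 49.1935
d((-27, 20), (-24, 18)) = 3.6056 <-- minimum
d((-27, 20), (-28, -24)) = 44.0114
d((-27, 20), (-5, -22)) = 47.4131
d((-24, 18), (-28, -24)) = 42.19
d((-24, 18), (-5, -22)) = 44.2832
d((-28, -24), (-5, -22)) = 23.0868

Closest pair: (-27, 20) and (-24, 18) with distance 3.6056

The closest pair is (-27, 20) and (-24, 18) with Euclidean distance 3.6056. For 7 points, brute-force pairwise comparison is shown above. For large n, the divide-and-conquer algorithm (sort by x, recurse on halves, check the dividing strip) achieves O(n log n).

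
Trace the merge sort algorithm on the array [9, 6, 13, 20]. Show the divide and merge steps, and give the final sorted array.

Merge sort trace:

Split: [9, 6, 13, 20] -> [9, 6] and [13, 20]
  Split: [9, 6] -> [9] and [6]
  Merge: [9] + [6] -> [6, 9]
  Split: [13, 20] -> [13] and [20]
  Merge: [13] + [20] -> [13, 20]
Merge: [6, 9] + [13, 20] -> [6, 9, 13, 20]

Final sorted array: [6, 9, 13, 20]

The merge sort proceeds by recursively splitting the array and merging sorted halves.
After all merges, the sorted array is [6, 9, 13, 20].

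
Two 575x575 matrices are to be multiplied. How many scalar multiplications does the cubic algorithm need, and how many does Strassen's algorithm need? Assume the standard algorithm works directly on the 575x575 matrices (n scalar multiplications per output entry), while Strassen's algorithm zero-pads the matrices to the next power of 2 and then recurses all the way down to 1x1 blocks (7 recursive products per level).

Matrix multiplication for 575x575 matrices:

Strassen's algorithm requires power-of-2 dimensions. Pad 575x575 to 1024x1024 (next power of 2).

Standard algorithm: 575^3 = 190109375 multiplications
Strassen's algorithm: 7^(log2(1024)) = 7^10 = 282475249 multiplications
Difference: 190109375 - 282475249 = -92365874 (Strassen uses MORE here due to padding overhead — for small or just-over-power-of-2 n, padding can outweigh the per-level savings)

Standard: 190109375 multiplications (575^3). Strassen: 282475249 multiplications (7^10, after padding to 1024x1024). Strassen reduces 8 recursive multiplications to 7 at each level.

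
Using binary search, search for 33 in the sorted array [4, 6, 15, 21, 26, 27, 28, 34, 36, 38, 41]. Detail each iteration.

Binary search for 33 in [4, 6, 15, 21, 26, 27, 28, 34, 36, 38, 41]:

lo=0, hi=10, mid=5, arr[mid]=27 -> 27 < 33, search right half
lo=6, hi=10, mid=8, arr[mid]=36 -> 36 > 33, search left half
lo=6, hi=7, mid=6, arr[mid]=28 -> 28 < 33, search right half
lo=7, hi=7, mid=7, arr[mid]=34 -> 34 > 33, search left half
lo=7 > hi=6, target 33 not found

Binary search determines that 33 is not in the array after 4 comparisons. The search space was exhausted without finding the target.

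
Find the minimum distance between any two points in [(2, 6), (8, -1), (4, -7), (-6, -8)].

Computing all pairwise distances among 4 points:

d((2, 6), (8, -1)) = 9.2195
d((2, 6), (4, -7)) = 13.1529
d((2, 6), (-6, -8)) = 16.1245
d((8, -1), (4, -7)) = 7.2111 <-- minimum
d((8, -1), (-6, -8)) = 15.6525
d((4, -7), (-6, -8)) = 10.0499

Closest pair: (8, -1) and (4, -7) with distance 7.2111

The closest pair is (8, -1) and (4, -7) with Euclidean distance 7.2111. For 4 points, brute-force pairwise comparison is shown above. For large n, the divide-and-conquer algorithm (sort by x, recurse on halves, check the dividing strip) achieves O(n log n).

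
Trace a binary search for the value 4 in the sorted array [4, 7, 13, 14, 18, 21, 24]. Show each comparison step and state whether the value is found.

Binary search for 4 in [4, 7, 13, 14, 18, 21, 24]:

lo=0, hi=6, mid=3, arr[mid]=14 -> 14 > 4, search left half
lo=0, hi=2, mid=1, arr[mid]=7 -> 7 > 4, search left half
lo=0, hi=0, mid=0, arr[mid]=4 -> Found target at index 0!

Binary search finds 4 at index 0 after 3 comparisons. The search repeatedly halves the search space by comparing with the middle element.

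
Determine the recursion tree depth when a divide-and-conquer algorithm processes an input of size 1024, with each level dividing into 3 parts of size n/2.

For divide and conquer with division factor 2:

Problem sizes at each level:
Level 0: 1024
Level 1: 512
Level 2: 256
Level 3: 128
Level 4: 64
Level 5: 32
Level 6: 16
Level 7: 8
Level 8: 4
Level 9: 2
Level 10: 1

The root is level 0 and the size-1 base case is level 10 (the tree spans levels 0 through 10, i.e. 11 levels counting the root), so the depth is the number of divisions: log_2(1024) = 10

The recursion tree depth is log_2(1024) = 10. At each level, the problem size is divided by 2, so it takes 10 divisions to reduce to a base case of size 1. The algorithm makes 3 recursive calls at each level.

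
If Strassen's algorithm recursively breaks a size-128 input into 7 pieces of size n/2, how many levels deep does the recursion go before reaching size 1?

For divide and conquer with division factor 2:

Problem sizes at each level:
Level 0: 128
Level 1: 64
Level 2: 32
Level 3: 16
Level 4: 8
Level 5: 4
Level 6: 2
Level 7: 1

The root is level 0 and the size-1 base case is level 7 (the tree spans levels 0 through 7, i.e. 8 levels counting the root), so the depth is the number of divisions: log_2(128) = 7

The recursion tree depth is log_2(128) = 7. At each level, the problem size is divided by 2, so it takes 7 divisions to reduce to a base case of size 1. The algorithm makes 7 recursive calls at each level.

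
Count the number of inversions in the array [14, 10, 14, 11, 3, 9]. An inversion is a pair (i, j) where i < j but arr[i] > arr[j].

Finding inversions in [14, 10, 14, 11, 3, 9]:

(0, 1): arr[0]=14 > arr[1]=10
(0, 3): arr[0]=14 > arr[3]=11
(0, 4): arr[0]=14 > arr[4]=3
(0, 5): arr[0]=14 > arr[5]=9
(1, 4): arr[1]=10 > arr[4]=3
(1, 5): arr[1]=10 > arr[5]=9
(2, 3): arr[2]=14 > arr[3]=11
(2, 4): arr[2]=14 > arr[4]=3
(2, 5): arr[2]=14 > arr[5]=9
(3, 4): arr[3]=11 > arr[4]=3
(3, 5): arr[3]=11 > arr[5]=9

Total inversions: 11

The array has 11 inversion(s): (0,1), (0,3), (0,4), (0,5), (1,4), (1,5), (2,3), (2,4), (2,5), (3,4), (3,5). Each pair (i,j) satisfies i < j and arr[i] > arr[j].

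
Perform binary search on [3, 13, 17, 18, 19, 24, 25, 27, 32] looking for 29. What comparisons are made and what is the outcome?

Binary search for 29 in [3, 13, 17, 18, 19, 24, 25, 27, 32]:

lo=0, hi=8, mid=4, arr[mid]=19 -> 19 < 29, search right half
lo=5, hi=8, mid=6, arr[mid]=25 -> 25 < 29, search right half
lo=7, hi=8, mid=7, arr[mid]=27 -> 27 < 29, search right half
lo=8, hi=8, mid=8, arr[mid]=32 -> 32 > 29, search left half
lo=8 > hi=7, target 29 not found

Binary search determines that 29 is not in the array after 4 comparisons. The search space was exhausted without finding the target.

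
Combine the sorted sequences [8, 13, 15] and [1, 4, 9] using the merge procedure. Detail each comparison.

Merging process:

Compare 8 vs 1: take 1 from right. Merged: [1]
Compare 8 vs 4: take 4 from right. Merged: [1, 4]
Compare 8 vs 9: take 8 from left. Merged: [1, 4, 8]
Compare 13 vs 9: take 9 from right. Merged: [1, 4, 8, 9]
Append remaining from left: [13, 15]. Merged: [1, 4, 8, 9, 13, 15]

Final merged array: [1, 4, 8, 9, 13, 15]
Total comparisons: 4

The merged array is [1, 4, 8, 9, 13, 15], requiring 4 comparisons. The merge step runs in O(n) time where n is the total number of elements.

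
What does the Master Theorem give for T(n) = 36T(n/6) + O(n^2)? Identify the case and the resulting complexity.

Master Theorem for T(n) = 36T(n/6) + O(n^2):

a = 36, b = 6, c = 2
log_b(a) = log_6(36) = 2.0000

Case 2: c = 2 = log_6(36) = 2.0000
T(n) = O(n^2 log n) = O(n^2 log n)

For T(n) = 36T(n/6) + O(n^2): log_6(36) = 2.0000. This is Case 2 of the Master Theorem (c = log_b(a), equal work at all levels), giving O(n^2 log n).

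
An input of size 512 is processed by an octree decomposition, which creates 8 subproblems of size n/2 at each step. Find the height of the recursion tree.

For divide and conquer with division factor 2:

Problem sizes at each level:
Level 0: 512
Level 1: 256
Level 2: 128
Level 3: 64
Level 4: 32
Level 5: 16
Level 6: 8
Level 7: 4
Level 8: 2
Level 9: 1

The root is level 0 and the size-1 base case is level 9 (the tree spans levels 0 through 9, i.e. 10 levels counting the root), so the depth is the number of divisions: log_2(512) = 9

The recursion tree depth is log_2(512) = 9. At each level, the problem size is divided by 2, so it takes 9 divisions to reduce to a base case of size 1. The algorithm makes 8 recursive calls at each level.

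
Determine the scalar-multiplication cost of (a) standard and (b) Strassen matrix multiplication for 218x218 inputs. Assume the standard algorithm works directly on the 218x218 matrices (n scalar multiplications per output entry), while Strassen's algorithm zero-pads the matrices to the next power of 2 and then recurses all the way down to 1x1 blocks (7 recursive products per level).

Matrix multiplication for 218x218 matrices:

Strassen's algorithm requires power-of-2 dimensions. Pad 218x218 to 256x256 (next power of 2).

Standard algorithm: 218^3 = 10360232 multiplications
Strassen's algorithm: 7^(log2(256)) = 7^8 = 5764801 multiplications
Savings: 10360232 - 5764801 = 4595431 multiplications

Standard: 10360232 multiplications (218^3). Strassen: 5764801 multiplications (7^8, after padding to 256x256). Strassen reduces 8 recursive multiplications to 7 at each level.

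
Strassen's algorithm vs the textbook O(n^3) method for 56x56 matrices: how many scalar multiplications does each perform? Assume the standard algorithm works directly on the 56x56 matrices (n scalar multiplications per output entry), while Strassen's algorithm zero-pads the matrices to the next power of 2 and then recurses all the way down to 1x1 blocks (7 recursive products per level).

Matrix multiplication for 56x56 matrices:

Strassen's algorithm requires power-of-2 dimensions. Pad 56x56 to 64x64 (next power of 2).

Standard algorithm: 56^3 = 175616 multiplications
Strassen's algorithm: 7^(log2(64)) = 7^6 = 117649 multiplications
Savings: 175616 - 117649 = 57967 multiplications

Standard: 175616 multiplications (56^3). Strassen: 117649 multiplications (7^6, after padding to 64x64). Strassen reduces 8 recursive multiplications to 7 at each level.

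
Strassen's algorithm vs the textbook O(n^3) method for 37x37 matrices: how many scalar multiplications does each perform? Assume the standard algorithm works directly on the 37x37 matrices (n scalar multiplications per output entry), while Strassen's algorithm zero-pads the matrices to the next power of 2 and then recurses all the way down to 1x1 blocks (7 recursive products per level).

Matrix multiplication for 37x37 matrices:

Strassen's algorithm requires power-of-2 dimensions. Pad 37x37 to 64x64 (next power of 2).

Standard algorithm: 37^3 = 50653 multiplications
Strassen's algorithm: 7^(log2(64)) = 7^6 = 117649 multiplications
Difference: 50653 - 117649 = -66996 (Strassen uses MORE here due to padding overhead — for small or just-over-power-of-2 n, padding can outweigh the per-level savings)

Standard: 50653 multiplications (37^3). Strassen: 117649 multiplications (7^6, after padding to 64x64). Strassen reduces 8 recursive multiplications to 7 at each level.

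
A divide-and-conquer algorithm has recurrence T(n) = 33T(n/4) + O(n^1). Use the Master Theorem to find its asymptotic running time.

Master Theorem for T(n) = 33T(n/4) + O(n^1):

a = 33, b = 4, c = 1
log_b(a) = log_4(33) = 2.5222

Case 1: c = 1 < log_4(33) = 2.5222
T(n) = O(n^(log_4 33))

For T(n) = 33T(n/4) + O(n^1): log_4(33) = 2.5222. This is Case 1 of the Master Theorem (c < log_b(a), work dominated by leaves), giving O(n^(log_4 33)).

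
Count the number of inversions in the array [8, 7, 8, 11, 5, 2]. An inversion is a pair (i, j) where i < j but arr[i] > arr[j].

Finding inversions in [8, 7, 8, 11, 5, 2]:

(0, 1): arr[0]=8 > arr[1]=7
(0, 4): arr[0]=8 > arr[4]=5
(0, 5): arr[0]=8 > arr[5]=2
(1, 4): arr[1]=7 > arr[4]=5
(1, 5): arr[1]=7 > arr[5]=2
(2, 4): arr[2]=8 > arr[4]=5
(2, 5): arr[2]=8 > arr[5]=2
(3, 4): arr[3]=11 > arr[4]=5
(3, 5): arr[3]=11 > arr[5]=2
(4, 5): arr[4]=5 > arr[5]=2

Total inversions: 10

The array has 10 inversion(s): (0,1), (0,4), (0,5), (1,4), (1,5), (2,4), (2,5), (3,4), (3,5), (4,5). Each pair (i,j) satisfies i < j and arr[i] > arr[j].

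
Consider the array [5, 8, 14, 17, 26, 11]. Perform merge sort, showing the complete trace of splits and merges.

Merge sort trace:

Split: [5, 8, 14, 17, 26, 11] -> [5, 8, 14] and [17, 26, 11]
  Split: [5, 8, 14] -> [5] and [8, 14]
    Split: [8, 14] -> [8] and [14]
    Merge: [8] + [14] -> [8, 14]
  Merge: [5] + [8, 14] -> [5, 8, 14]
  Split: [17, 26, 11] -> [17] and [26, 11]
    Split: [26, 11] -> [26] and [11]
    Merge: [26] + [11] -> [11, 26]
  Merge: [17] + [11, 26] -> [11, 17, 26]
Merge: [5, 8, 14] + [11, 17, 26] -> [5, 8, 11, 14, 17, 26]

Final sorted array: [5, 8, 11, 14, 17, 26]

The merge sort proceeds by recursively splitting the array and merging sorted halves.
After all merges, the sorted array is [5, 8, 11, 14, 17, 26].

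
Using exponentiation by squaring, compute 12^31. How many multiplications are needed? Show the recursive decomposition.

Computing 12^31 by squaring (build up from 12^1; each line after the first costs one multiplication):

12^1 = 12
12^2 = (12^1)^2 = 12^2 = 144
12^3 = 12 * 12^2 = 12 * 144 = 1728
12^6 = (12^3)^2 = 1728^2 = 2985984
12^7 = 12 * 12^6 = 12 * 2985984 = 35831808
12^14 = (12^7)^2 = 35831808^2 = 1283918464548864
12^15 = 12 * 12^14 = 12 * 1283918464548864 = 15407021574586368
12^30 = (12^15)^2 = 15407021574586368^2 = 237376313799769806328950291431424
12^31 = 12 * 12^30 = 12 * 237376313799769806328950291431424 = 2848515765597237675947403497177088

Result: 2848515765597237675947403497177088
Multiplications needed: 8 (8 lines after 12^1)

12^31 = 2848515765597237675947403497177088. Using exponentiation by squaring, this requires 8 multiplications. The key idea: if the exponent is even, square the half-power; if odd, multiply by the base once.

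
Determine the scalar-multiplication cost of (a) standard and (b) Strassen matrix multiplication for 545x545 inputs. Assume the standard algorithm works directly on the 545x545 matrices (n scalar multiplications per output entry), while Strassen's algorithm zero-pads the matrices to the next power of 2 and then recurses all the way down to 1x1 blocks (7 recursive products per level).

Matrix multiplication for 545x545 matrices:

Strassen's algorithm requires power-of-2 dimensions. Pad 545x545 to 1024x1024 (next power of 2).

Standard algorithm: 545^3 = 161878625 multiplications
Strassen's algorithm: 7^(log2(1024)) = 7^10 = 282475249 multiplications
Difference: 161878625 - 282475249 = -120596624 (Strassen uses MORE here due to padding overhead — for small or just-over-power-of-2 n, padding can outweigh the per-level savings)

Standard: 161878625 multiplications (545^3). Strassen: 282475249 multiplications (7^10, after padding to 1024x1024). Strassen reduces 8 recursive multiplications to 7 at each level.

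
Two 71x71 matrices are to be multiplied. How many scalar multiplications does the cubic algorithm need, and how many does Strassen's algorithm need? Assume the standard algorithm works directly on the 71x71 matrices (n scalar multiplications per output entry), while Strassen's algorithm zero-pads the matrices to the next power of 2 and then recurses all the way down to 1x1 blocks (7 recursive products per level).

Matrix multiplication for 71x71 matrices:

Strassen's algorithm requires power-of-2 dimensions. Pad 71x71 to 128x128 (next power of 2).

Standard algorithm: 71^3 = 357911 multiplications
Strassen's algorithm: 7^(log2(128)) = 7^7 = 823543 multiplications
Difference: 357911 - 823543 = -465632 (Strassen uses MORE here due to padding overhead — for small or just-over-power-of-2 n, padding can outweigh the per-level savings)

Standard: 357911 multiplications (71^3). Strassen: 823543 multiplications (7^7, after padding to 128x128). Strassen reduces 8 recursive multiplications to 7 at each level.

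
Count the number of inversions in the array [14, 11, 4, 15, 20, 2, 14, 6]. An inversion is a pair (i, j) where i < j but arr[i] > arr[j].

Finding inversions in [14, 11, 4, 15, 20, 2, 14, 6]:

(0, 1): arr[0]=14 > arr[1]=11
(0, 2): arr[0]=14 > arr[2]=4
(0, 5): arr[0]=14 > arr[5]=2
(0, 7): arr[0]=14 > arr[7]=6
(1, 2): arr[1]=11 > arr[2]=4
(1, 5): arr[1]=11 > arr[5]=2
(1, 7): arr[1]=11 > arr[7]=6
(2, 5): arr[2]=4 > arr[5]=2
(3, 5): arr[3]=15 > arr[5]=2
(3, 6): arr[3]=15 > arr[6]=14
(3, 7): arr[3]=15 > arr[7]=6
(4, 5): arr[4]=20 > arr[5]=2
(4, 6): arr[4]=20 > arr[6]=14
(4, 7): arr[4]=20 > arr[7]=6
(6, 7): arr[6]=14 > arr[7]=6

Total inversions: 15

The array has 15 inversion(s): (0,1), (0,2), (0,5), (0,7), (1,2), (1,5), (1,7), (2,5), (3,5), (3,6), (3,7), (4,5), (4,6), (4,7), (6,7). Each pair (i,j) satisfies i < j and arr[i] > arr[j].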